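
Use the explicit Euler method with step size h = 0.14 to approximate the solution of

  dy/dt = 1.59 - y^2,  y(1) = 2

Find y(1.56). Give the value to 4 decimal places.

Euler: y_{n+1} = y_n + h·f(t_n, y_n).
t=1.000000, y=2.000000: f=-2.410000 → y ← 2.000000 + 0.14·(-2.410000) = 1.662600
t=1.140000, y=1.662600: f=-1.174239 → y ← 1.662600 + 0.14·(-1.174239) = 1.498207
t=1.280000, y=1.498207: f=-0.654623 → y ← 1.498207 + 0.14·(-0.654623) = 1.406559
t=1.420000, y=1.406559: f=-0.388409 → y ← 1.406559 + 0.14·(-0.388409) = 1.352182
y(1.56) ≈ 1.3522

1.3522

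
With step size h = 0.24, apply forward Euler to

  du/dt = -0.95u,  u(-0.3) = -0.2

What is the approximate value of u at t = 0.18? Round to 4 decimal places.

-0.1192

Euler: u_{n+1} = u_n + h·f(t_n, u_n).
t=-0.300000, u=-0.200000: f=0.190000 → u ← -0.200000 + 0.24·0.190000 = -0.154400
t=-0.060000, u=-0.154400: f=0.146680 → u ← -0.154400 + 0.24·0.146680 = -0.119197
u(0.18) ≈ -0.1192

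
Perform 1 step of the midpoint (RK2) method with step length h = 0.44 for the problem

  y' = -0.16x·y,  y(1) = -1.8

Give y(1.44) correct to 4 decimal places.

-1.6508

Midpoint: k1 = f(x_n, y_n); k2 = f(x_n + h/2, y_n + (h/2)·k1); y_{n+1} = y_n + h·k2.
x=1.000000, y=-1.800000:
  k1 = f(1.000000, -1.800000) = 0.288000
  k2 = f(1.220000, -1.736640) = 0.338992
  y ← -1.800000 + 0.44·0.338992 = -1.650843
y(1.44) ≈ -1.6508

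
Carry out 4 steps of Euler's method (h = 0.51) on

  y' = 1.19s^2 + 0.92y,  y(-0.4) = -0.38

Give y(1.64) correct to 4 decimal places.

-0.3290

Euler: y_{n+1} = y_n + h·f(s_n, y_n).
s=-0.400000, y=-0.380000: f=-0.159200 → y ← -0.380000 + 0.51·(-0.159200) = -0.461192
s=0.110000, y=-0.461192: f=-0.409898 → y ← -0.461192 + 0.51·(-0.409898) = -0.670240
s=0.620000, y=-0.670240: f=-0.159185 → y ← -0.670240 + 0.51·(-0.159185) = -0.751424
s=1.130000, y=-0.751424: f=0.828201 → y ← -0.751424 + 0.51·0.828201 = -0.329041
y(1.64) ≈ -0.3290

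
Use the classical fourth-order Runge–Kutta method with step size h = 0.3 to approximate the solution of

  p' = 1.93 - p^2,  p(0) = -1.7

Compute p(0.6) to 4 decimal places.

-4.4563

RK4: k1 = f(x_n, p_n); k2 = f(x_n + h/2, p_n + (h/2)·k1); k3 = f(x_n + h/2, p_n + (h/2)·k2); k4 = f(x_n + h, p_n + h·k3); p_{n+1} = p_n + (h/6)·(k1 + 2k2 + 2k3 + k4).
x=0.000000, p=-1.700000:
  k1 = f(0.000000, -1.700000) = -0.960000
  k2 = f(0.150000, -1.844000) = -1.470336
  k3 = f(0.150000, -1.920550) = -1.758514
  k4 = f(0.300000, -2.227554) = -3.031997
  p ← -1.700000 + (0.3/6)·(k1 + 2k2 + 2k3 + k4) = -2.222485
x=0.300000, p=-2.222485:
  k1 = f(0.300000, -2.222485) = -3.009439
  k2 = f(0.450000, -2.673901) = -5.219745
  k3 = f(0.450000, -3.005447) = -7.102709
  k4 = f(0.600000, -4.353298) = -17.021200
  p ← -2.222485 + (0.3/6)·(k1 + 2k2 + 2k3 + k4) = -4.456262
p(0.6) ≈ -4.4563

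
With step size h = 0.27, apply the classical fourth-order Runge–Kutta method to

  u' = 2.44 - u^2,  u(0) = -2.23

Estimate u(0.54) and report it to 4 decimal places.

RK4: k1 = f(t_n, u_n); k2 = f(t_n + h/2, u_n + (h/2)·k1); k3 = f(t_n + h/2, u_n + (h/2)·k2); k4 = f(t_n + h, u_n + h·k3); u_{n+1} = u_n + (h/6)·(k1 + 2k2 + 2k3 + k4).
t=0.000000, u=-2.230000:
  k1 = f(0.000000, -2.230000) = -2.532900
  k2 = f(0.135000, -2.571941) = -4.174883
  k3 = f(0.135000, -2.793609) = -5.364252
  k4 = f(0.270000, -3.678348) = -11.090245
  u ← -2.230000 + (0.27/6)·(k1 + 2k2 + 2k3 + k4) = -3.701564
t=0.270000, u=-3.701564:
  k1 = f(0.270000, -3.701564) = -11.261574
  k2 = f(0.405000, -5.221876) = -24.827991
  k3 = f(0.405000, -7.053343) = -47.309641
  k4 = f(0.540000, -16.475167) = -268.991124
  u ← -3.701564 + (0.27/6)·(k1 + 2k2 + 2k3 + k4) = -22.805322
u(0.54) ≈ -22.8053

-22.8053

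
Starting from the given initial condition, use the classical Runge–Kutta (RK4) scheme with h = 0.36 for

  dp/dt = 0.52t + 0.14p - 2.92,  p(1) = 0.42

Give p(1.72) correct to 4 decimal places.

-1.2141

RK4: k1 = f(t_n, p_n); k2 = f(t_n + h/2, p_n + (h/2)·k1); k3 = f(t_n + h/2, p_n + (h/2)·k2); k4 = f(t_n + h, p_n + h·k3); p_{n+1} = p_n + (h/6)·(k1 + 2k2 + 2k3 + k4).
t=1.000000, p=0.420000:
  k1 = f(1.000000, 0.420000) = -2.341200
  k2 = f(1.180000, -0.001416) = -2.306598
  k3 = f(1.180000, 0.004812) = -2.305726
  k4 = f(1.360000, -0.410061) = -2.270209
  p ← 0.420000 + (0.36/6)·(k1 + 2k2 + 2k3 + k4) = -0.410163
t=1.360000, p=-0.410163:
  k1 = f(1.360000, -0.410163) = -2.270223
  k2 = f(1.540000, -0.818804) = -2.233833
  k3 = f(1.540000, -0.812253) = -2.232915
  k4 = f(1.720000, -1.214013) = -2.195562
  p ← -0.410163 + (0.36/6)·(k1 + 2k2 + 2k3 + k4) = -1.214120
p(1.72) ≈ -1.2141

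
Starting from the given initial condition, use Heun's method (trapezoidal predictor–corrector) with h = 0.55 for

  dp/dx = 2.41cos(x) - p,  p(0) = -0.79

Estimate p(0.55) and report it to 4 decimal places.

0.3883

Heun: k1 = f(x_n, p_n); k2 = f(x_n + h, p_n + h·k1); p_{n+1} = p_n + (h/2)·(k1 + k2).
x=0.000000, p=-0.790000:
  k1 = f(0.000000, -0.790000) = 3.200000
  k2 = f(0.550000, 0.970000) = 1.084584
  p ← -0.790000 + (0.55/2)·(3.200000 + 1.084584) = 0.388261
p(0.55) ≈ 0.3883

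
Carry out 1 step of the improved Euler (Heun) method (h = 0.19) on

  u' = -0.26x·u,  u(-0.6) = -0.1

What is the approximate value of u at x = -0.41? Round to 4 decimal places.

-0.1025

Heun: k1 = f(x_n, u_n); k2 = f(x_n + h, u_n + h·k1); u_{n+1} = u_n + (h/2)·(k1 + k2).
x=-0.600000, u=-0.100000:
  k1 = f(-0.600000, -0.100000) = -0.015600
  k2 = f(-0.410000, -0.102964) = -0.010976
  u ← -0.100000 + (0.19/2)·(-0.015600 + (-0.010976)) = -0.102525
u(-0.41) ≈ -0.1025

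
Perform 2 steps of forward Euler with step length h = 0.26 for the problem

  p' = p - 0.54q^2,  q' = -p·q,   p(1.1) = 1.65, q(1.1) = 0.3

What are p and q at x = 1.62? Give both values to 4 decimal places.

2.5995, 0.0793

Euler on (p,q): p_{n+1} = p_n + h·p', q_{n+1} = q_n + h·q'.
1.100000: (1.650000, 0.300000); f=(1.601400, -0.495000) → (2.066364, 0.171300)
1.360000: (2.066364, 0.171300); f=(2.050518, -0.353968) → (2.599499, 0.079268)
(p(1.62), q(1.62)) ≈ (2.5995, 0.0793)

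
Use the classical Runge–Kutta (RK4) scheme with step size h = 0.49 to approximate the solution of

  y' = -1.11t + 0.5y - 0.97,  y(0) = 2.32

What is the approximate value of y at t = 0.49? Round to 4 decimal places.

RK4: k1 = f(t_n, y_n); k2 = f(t_n + h/2, y_n + (h/2)·k1); k3 = f(t_n + h/2, y_n + (h/2)·k2); k4 = f(t_n + h, y_n + h·k3); y_{n+1} = y_n + (h/6)·(k1 + 2k2 + 2k3 + k4).
t=0.000000, y=2.320000:
  k1 = f(0.000000, 2.320000) = 0.190000
  k2 = f(0.245000, 2.366550) = -0.058675
  k3 = f(0.245000, 2.305625) = -0.089138
  k4 = f(0.490000, 2.276323) = -0.375739
  y ← 2.320000 + (0.49/6)·(k1 + 2k2 + 2k3 + k4) = 2.280689
y(0.49) ≈ 2.2807

2.2807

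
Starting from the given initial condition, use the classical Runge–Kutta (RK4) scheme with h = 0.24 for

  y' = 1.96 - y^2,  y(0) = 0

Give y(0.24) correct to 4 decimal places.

0.4534

RK4: k1 = f(t_n, y_n); k2 = f(t_n + h/2, y_n + (h/2)·k1); k3 = f(t_n + h/2, y_n + (h/2)·k2); k4 = f(t_n + h, y_n + h·k3); y_{n+1} = y_n + (h/6)·(k1 + 2k2 + 2k3 + k4).
t=0.000000, y=0.000000:
  k1 = f(0.000000, 0.000000) = 1.960000
  k2 = f(0.120000, 0.235200) = 1.904681
  k3 = f(0.120000, 0.228562) = 1.907760
  k4 = f(0.240000, 0.457862) = 1.750362
  y ← 0.000000 + (0.24/6)·(k1 + 2k2 + 2k3 + k4) = 0.453410
y(0.24) ≈ 0.4534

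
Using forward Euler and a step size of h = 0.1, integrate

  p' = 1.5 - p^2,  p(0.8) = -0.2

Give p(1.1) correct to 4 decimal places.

Euler: p_{n+1} = p_n + h·f(t_n, p_n).
t=0.800000, p=-0.200000: f=1.460000 → p ← -0.200000 + 0.1·1.460000 = -0.054000
t=0.900000, p=-0.054000: f=1.497084 → p ← -0.054000 + 0.1·1.497084 = 0.095708
t=1.000000, p=0.095708: f=1.490840 → p ← 0.095708 + 0.1·1.490840 = 0.244792
p(1.1) ≈ 0.2448

0.2448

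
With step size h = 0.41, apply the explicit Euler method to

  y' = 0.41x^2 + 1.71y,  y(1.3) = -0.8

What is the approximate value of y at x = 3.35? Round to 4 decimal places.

-1.1275

Euler: y_{n+1} = y_n + h·f(x_n, y_n).
x=1.300000, y=-0.800000: f=-0.675100 → y ← -0.800000 + 0.41·(-0.675100) = -1.076791
x=1.710000, y=-1.076791: f=-0.642432 → y ← -1.076791 + 0.41·(-0.642432) = -1.340188
x=2.120000, y=-1.340188: f=-0.449017 → y ← -1.340188 + 0.41·(-0.449017) = -1.524285
x=2.530000, y=-1.524285: f=0.017841 → y ← -1.524285 + 0.41·0.017841 = -1.516970
x=2.940000, y=-1.516970: f=0.949857 → y ← -1.516970 + 0.41·0.949857 = -1.127529
y(3.35) ≈ -1.1275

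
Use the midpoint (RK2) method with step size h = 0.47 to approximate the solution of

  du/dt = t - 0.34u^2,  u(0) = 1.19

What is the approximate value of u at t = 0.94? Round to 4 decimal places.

1.2438

Midpoint: k1 = f(t_n, u_n); k2 = f(t_n + h/2, u_n + (h/2)·k1); u_{n+1} = u_n + h·k2.
t=0.000000, u=1.190000:
  k1 = f(0.000000, 1.190000) = -0.481474
  k2 = f(0.235000, 1.076854) = -0.159269
  u ← 1.190000 + 0.47·(-0.159269) = 1.115144
t=0.470000, u=1.115144:
  k1 = f(0.470000, 1.115144) = 0.047195
  k2 = f(0.705000, 1.126234) = 0.273743
  u ← 1.115144 + 0.47·0.273743 = 1.243803
u(0.94) ≈ 1.2438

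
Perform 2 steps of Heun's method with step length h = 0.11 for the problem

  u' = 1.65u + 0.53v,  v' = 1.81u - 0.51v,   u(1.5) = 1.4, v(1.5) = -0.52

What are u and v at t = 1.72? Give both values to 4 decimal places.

1.9776, 0.1610

Heun on (u,v): k1 = f(t_n, state_n); k2 = f(t_n + h, state_n + h·k1); state_{n+1} = state_n + (h/2)·(k1 + k2).
1.500000: (1.400000, -0.520000)
  k1 = (2.034400, 2.799200)
  predictor → (1.623784, -0.212088)
  k2 = (2.566837, 3.047214)
  → (1.653068, -0.198447)
1.610000: (1.653068, -0.198447)
  k1 = (2.622385, 3.093261)
  predictor → (1.941530, 0.141812)
  k2 = (3.278685, 3.441846)
  → (1.977627, 0.160984)
(u(1.72), v(1.72)) ≈ (1.9776, 0.1610)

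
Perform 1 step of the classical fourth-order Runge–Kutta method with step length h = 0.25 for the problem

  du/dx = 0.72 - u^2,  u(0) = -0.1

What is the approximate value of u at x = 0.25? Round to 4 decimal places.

0.0793

RK4: k1 = f(x_n, u_n); k2 = f(x_n + h/2, u_n + (h/2)·k1); k3 = f(x_n + h/2, u_n + (h/2)·k2); k4 = f(x_n + h, u_n + h·k3); u_{n+1} = u_n + (h/6)·(k1 + 2k2 + 2k3 + k4).
x=0.000000, u=-0.100000:
  k1 = f(0.000000, -0.100000) = 0.710000
  k2 = f(0.125000, -0.011250) = 0.719873
  k3 = f(0.125000, -0.010016) = 0.719900
  k4 = f(0.250000, 0.079975) = 0.713604
  u ← -0.100000 + (0.25/6)·(k1 + 2k2 + 2k3 + k4) = 0.079298
u(0.25) ≈ 0.0793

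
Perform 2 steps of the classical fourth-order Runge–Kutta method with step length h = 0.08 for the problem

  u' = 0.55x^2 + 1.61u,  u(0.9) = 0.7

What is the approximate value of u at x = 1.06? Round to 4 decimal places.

RK4: k1 = f(x_n, u_n); k2 = f(x_n + h/2, u_n + (h/2)·k1); k3 = f(x_n + h/2, u_n + (h/2)·k2); k4 = f(x_n + h, u_n + h·k3); u_{n+1} = u_n + (h/6)·(k1 + 2k2 + 2k3 + k4).
x=0.900000, u=0.700000:
  k1 = f(0.900000, 0.700000) = 1.572500
  k2 = f(0.940000, 0.762900) = 1.714249
  k3 = f(0.940000, 0.768570) = 1.723378
  k4 = f(0.980000, 0.837870) = 1.877191
  u ← 0.700000 + (0.08/6)·(k1 + 2k2 + 2k3 + k4) = 0.837666
x=0.980000, u=0.837666:
  k1 = f(0.980000, 0.837666) = 1.876862
  k2 = f(1.020000, 0.912740) = 2.041732
  k3 = f(1.020000, 0.919335) = 2.052350
  k4 = f(1.060000, 1.001854) = 2.230965
  u ← 0.837666 + (0.08/6)·(k1 + 2k2 + 2k3 + k4) = 1.001612
u(1.06) ≈ 1.0016

1.0016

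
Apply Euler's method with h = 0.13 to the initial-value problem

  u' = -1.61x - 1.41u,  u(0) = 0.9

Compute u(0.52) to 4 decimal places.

Euler: u_{n+1} = u_n + h·f(x_n, u_n).
x=0.000000, u=0.900000: f=-1.269000 → u ← 0.900000 + 0.13·(-1.269000) = 0.735030
x=0.130000, u=0.735030: f=-1.245692 → u ← 0.735030 + 0.13·(-1.245692) = 0.573090
x=0.260000, u=0.573090: f=-1.226657 → u ← 0.573090 + 0.13·(-1.226657) = 0.413625
x=0.390000, u=0.413625: f=-1.211111 → u ← 0.413625 + 0.13·(-1.211111) = 0.256180
u(0.52) ≈ 0.2562

0.2562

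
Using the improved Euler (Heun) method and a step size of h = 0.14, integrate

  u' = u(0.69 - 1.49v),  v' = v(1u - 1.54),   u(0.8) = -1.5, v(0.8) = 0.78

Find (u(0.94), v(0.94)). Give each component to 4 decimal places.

-1.4526, 0.5218

Heun on (u,v): k1 = f(x_n, state_n); k2 = f(x_n + h, state_n + h·k1); state_{n+1} = state_n + (h/2)·(k1 + k2).
0.800000: (-1.500000, 0.780000)
  k1 = (0.708300, -2.371200)
  predictor → (-1.400838, 0.448032)
  k2 = (-0.031424, -1.317590)
  → (-1.452619, 0.521785)
(u(0.94), v(0.94)) ≈ (-1.4526, 0.5218)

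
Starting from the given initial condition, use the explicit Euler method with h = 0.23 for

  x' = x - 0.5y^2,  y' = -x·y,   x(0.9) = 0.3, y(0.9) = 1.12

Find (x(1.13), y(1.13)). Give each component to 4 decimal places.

Euler on (x,y): x_{n+1} = x_n + h·x', y_{n+1} = y_n + h·y'.
0.900000: (0.300000, 1.120000); f=(-0.327200, -0.336000) → (0.224744, 1.042720)
(x(1.13), y(1.13)) ≈ (0.2247, 1.0427)

0.2247, 1.0427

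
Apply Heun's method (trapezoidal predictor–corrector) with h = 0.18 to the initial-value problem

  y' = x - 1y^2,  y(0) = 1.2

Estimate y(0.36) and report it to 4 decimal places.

Heun: k1 = f(x_n, y_n); k2 = f(x_n + h, y_n + h·k1); y_{n+1} = y_n + (h/2)·(k1 + k2).
x=0.000000, y=1.200000:
  k1 = f(0.000000, 1.200000) = -1.440000
  k2 = f(0.180000, 0.940800) = -0.705105
  y ← 1.200000 + (0.18/2)·(-1.440000 + (-0.705105)) = 1.006941
x=0.180000, y=1.006941:
  k1 = f(0.180000, 1.006941) = -0.833929
  k2 = f(0.360000, 0.856833) = -0.374163
  y ← 1.006941 + (0.18/2)·(-0.833929 + (-0.374163)) = 0.898212
y(0.36) ≈ 0.8982

0.8982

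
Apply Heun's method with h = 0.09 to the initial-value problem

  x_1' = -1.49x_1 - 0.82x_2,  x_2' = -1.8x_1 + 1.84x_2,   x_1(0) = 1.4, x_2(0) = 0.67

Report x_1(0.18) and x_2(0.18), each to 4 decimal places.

Heun on (x_1,x_2): k1 = f(x_n, state_n); k2 = f(x_n + h, state_n + h·k1); state_{n+1} = state_n + (h/2)·(k1 + k2).
0.000000: (1.400000, 0.670000)
  k1 = (-2.635400, -1.287200)
  predictor → (1.162814, 0.554152)
  k2 = (-2.186997, -1.073426)
  → (1.182992, 0.563772)
0.090000: (1.182992, 0.563772)
  k1 = (-2.224951, -1.092046)
  predictor → (0.982747, 0.465488)
  k2 = (-1.845992, -0.912446)
  → (0.999800, 0.473570)
(x_1(0.18), x_2(0.18)) ≈ (0.9998, 0.4736)

0.9998, 0.4736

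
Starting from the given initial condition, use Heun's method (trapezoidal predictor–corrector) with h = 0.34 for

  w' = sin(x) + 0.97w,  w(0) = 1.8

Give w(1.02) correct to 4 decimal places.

Heun: k1 = f(x_n, w_n); k2 = f(x_n + h, w_n + h·k1); w_{n+1} = w_n + (h/2)·(k1 + k2).
x=0.000000, w=1.800000:
  k1 = f(0.000000, 1.800000) = 1.746000
  k2 = f(0.340000, 2.393640) = 2.655318
  w ← 1.800000 + (0.34/2)·(1.746000 + 2.655318) = 2.548224
x=0.340000, w=2.548224:
  k1 = f(0.340000, 2.548224) = 2.805264
  k2 = f(0.680000, 3.502014) = 4.025747
  w ← 2.548224 + (0.34/2)·(2.805264 + 4.025747) = 3.709496
x=0.680000, w=3.709496:
  k1 = f(0.680000, 3.709496) = 4.227004
  k2 = f(1.020000, 5.146677) = 5.844385
  w ← 3.709496 + (0.34/2)·(4.227004 + 5.844385) = 5.421632
w(1.02) ≈ 5.4216

5.4216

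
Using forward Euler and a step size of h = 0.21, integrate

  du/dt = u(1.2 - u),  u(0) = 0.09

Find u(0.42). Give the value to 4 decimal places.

Euler: u_{n+1} = u_n + h·f(t_n, u_n).
t=0.000000, u=0.090000: f=0.099900 → u ← 0.090000 + 0.21·0.099900 = 0.110979
t=0.210000, u=0.110979: f=0.120858 → u ← 0.110979 + 0.21·0.120858 = 0.136359
u(0.42) ≈ 0.1364

0.1364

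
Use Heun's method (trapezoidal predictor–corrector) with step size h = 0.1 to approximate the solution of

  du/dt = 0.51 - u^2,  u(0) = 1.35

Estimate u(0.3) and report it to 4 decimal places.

1.0745

Heun: k1 = f(t_n, u_n); k2 = f(t_n + h, u_n + h·k1); u_{n+1} = u_n + (h/2)·(k1 + k2).
t=0.000000, u=1.350000:
  k1 = f(0.000000, 1.350000) = -1.312500
  k2 = f(0.100000, 1.218750) = -0.975352
  u ← 1.350000 + (0.1/2)·(-1.312500 + (-0.975352)) = 1.235607
t=0.100000, u=1.235607:
  k1 = f(0.100000, 1.235607) = -1.016726
  k2 = f(0.200000, 1.133935) = -0.775808
  u ← 1.235607 + (0.1/2)·(-1.016726 + (-0.775808)) = 1.145981
t=0.200000, u=1.145981:
  k1 = f(0.200000, 1.145981) = -0.803272
  k2 = f(0.300000, 1.065654) = -0.625617
  u ← 1.145981 + (0.1/2)·(-0.803272 + (-0.625617)) = 1.074536
u(0.3) ≈ 1.0745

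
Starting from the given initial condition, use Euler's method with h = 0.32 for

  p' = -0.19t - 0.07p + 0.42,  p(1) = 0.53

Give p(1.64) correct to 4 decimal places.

Euler: p_{n+1} = p_n + h·f(t_n, p_n).
t=1.000000, p=0.530000: f=0.192900 → p ← 0.530000 + 0.32·0.192900 = 0.591728
t=1.320000, p=0.591728: f=0.127779 → p ← 0.591728 + 0.32·0.127779 = 0.632617
p(1.64) ≈ 0.6326

0.6326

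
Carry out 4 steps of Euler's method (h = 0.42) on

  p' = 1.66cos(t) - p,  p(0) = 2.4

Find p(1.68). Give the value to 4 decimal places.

1.1049

Euler: p_{n+1} = p_n + h·f(t_n, p_n).
t=0.000000, p=2.400000: f=-0.740000 → p ← 2.400000 + 0.42·(-0.740000) = 2.089200
t=0.420000, p=2.089200: f=-0.573472 → p ← 2.089200 + 0.42·(-0.573472) = 1.848342
t=0.840000, p=1.848342: f=-0.740353 → p ← 1.848342 + 0.42·(-0.740353) = 1.537393
t=1.260000, p=1.537393: f=-1.029737 → p ← 1.537393 + 0.42·(-1.029737) = 1.104904
p(1.68) ≈ 1.1049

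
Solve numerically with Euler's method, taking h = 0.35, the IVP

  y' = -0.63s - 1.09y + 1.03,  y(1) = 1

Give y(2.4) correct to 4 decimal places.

0.1031

Euler: y_{n+1} = y_n + h·f(s_n, y_n).
s=1.000000, y=1.000000: f=-0.690000 → y ← 1.000000 + 0.35·(-0.690000) = 0.758500
s=1.350000, y=0.758500: f=-0.647265 → y ← 0.758500 + 0.35·(-0.647265) = 0.531957
s=1.700000, y=0.531957: f=-0.620833 → y ← 0.531957 + 0.35·(-0.620833) = 0.314666
s=2.050000, y=0.314666: f=-0.604485 → y ← 0.314666 + 0.35·(-0.604485) = 0.103096
y(2.4) ≈ 0.1031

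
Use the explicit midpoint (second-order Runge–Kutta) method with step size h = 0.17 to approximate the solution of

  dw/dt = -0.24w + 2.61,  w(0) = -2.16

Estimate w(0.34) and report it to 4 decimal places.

-1.1389

Midpoint: k1 = f(t_n, w_n); k2 = f(t_n + h/2, w_n + (h/2)·k1); w_{n+1} = w_n + h·k2.
t=0.000000, w=-2.160000:
  k1 = f(0.000000, -2.160000) = 3.128400
  k2 = f(0.085000, -1.894086) = 3.064581
  w ← -2.160000 + 0.17·3.064581 = -1.639021
t=0.170000, w=-1.639021:
  k1 = f(0.170000, -1.639021) = 3.003365
  k2 = f(0.255000, -1.383735) = 2.942096
  w ← -1.639021 + 0.17·2.942096 = -1.138865
w(0.34) ≈ -1.1389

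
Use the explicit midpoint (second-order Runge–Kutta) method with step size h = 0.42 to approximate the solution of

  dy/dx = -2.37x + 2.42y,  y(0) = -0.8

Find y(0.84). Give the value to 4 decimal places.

-6.5016

Midpoint: k1 = f(x_n, y_n); k2 = f(x_n + h/2, y_n + (h/2)·k1); y_{n+1} = y_n + h·k2.
x=0.000000, y=-0.800000:
  k1 = f(0.000000, -0.800000) = -1.936000
  k2 = f(0.210000, -1.206560) = -3.417575
  y ← -0.800000 + 0.42·(-3.417575) = -2.235382
x=0.420000, y=-2.235382:
  k1 = f(0.420000, -2.235382) = -6.405023
  k2 = f(0.630000, -3.580437) = -10.157756
  y ← -2.235382 + 0.42·(-10.157756) = -6.501639
y(0.84) ≈ -6.5016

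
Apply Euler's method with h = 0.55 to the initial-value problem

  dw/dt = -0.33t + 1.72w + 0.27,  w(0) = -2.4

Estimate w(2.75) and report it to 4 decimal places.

-65.2270

Euler: w_{n+1} = w_n + h·f(t_n, w_n).
t=0.000000, w=-2.400000: f=-3.858000 → w ← -2.400000 + 0.55·(-3.858000) = -4.521900
t=0.550000, w=-4.521900: f=-7.689168 → w ← -4.521900 + 0.55·(-7.689168) = -8.750942
t=1.100000, w=-8.750942: f=-15.144621 → w ← -8.750942 + 0.55·(-15.144621) = -17.080484
t=1.650000, w=-17.080484: f=-29.652932 → w ← -17.080484 + 0.55·(-29.652932) = -33.389597
t=2.200000, w=-33.389597: f=-57.886106 → w ← -33.389597 + 0.55·(-57.886106) = -65.226955
w(2.75) ≈ -65.2270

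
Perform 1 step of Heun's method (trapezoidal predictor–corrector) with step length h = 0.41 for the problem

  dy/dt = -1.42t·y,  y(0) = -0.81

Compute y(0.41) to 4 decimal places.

Heun: k1 = f(t_n, y_n); k2 = f(t_n + h, y_n + h·k1); y_{n+1} = y_n + (h/2)·(k1 + k2).
t=0.000000, y=-0.810000:
  k1 = f(0.000000, -0.810000) = 0.000000
  k2 = f(0.410000, -0.810000) = 0.471582
  y ← -0.810000 + (0.41/2)·(0.000000 + 0.471582) = -0.713326
y(0.41) ≈ -0.7133

-0.7133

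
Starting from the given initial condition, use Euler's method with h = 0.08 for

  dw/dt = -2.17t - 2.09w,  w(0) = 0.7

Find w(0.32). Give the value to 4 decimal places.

Euler: w_{n+1} = w_n + h·f(t_n, w_n).
t=0.000000, w=0.700000: f=-1.463000 → w ← 0.700000 + 0.08·(-1.463000) = 0.582960
t=0.080000, w=0.582960: f=-1.391986 → w ← 0.582960 + 0.08·(-1.391986) = 0.471601
t=0.160000, w=0.471601: f=-1.332846 → w ← 0.471601 + 0.08·(-1.332846) = 0.364973
t=0.240000, w=0.364973: f=-1.283594 → w ← 0.364973 + 0.08·(-1.283594) = 0.262286
w(0.32) ≈ 0.2623

0.2623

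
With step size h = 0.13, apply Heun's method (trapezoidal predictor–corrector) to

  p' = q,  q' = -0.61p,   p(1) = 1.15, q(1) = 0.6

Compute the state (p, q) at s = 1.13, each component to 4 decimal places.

Heun on (p,q): k1 = f(s_n, state_n); k2 = f(s_n + h, state_n + h·k1); state_{n+1} = state_n + (h/2)·(k1 + k2).
1.000000: (1.150000, 0.600000)
  k1 = (0.600000, -0.701500)
  predictor → (1.228000, 0.508805)
  k2 = (0.508805, -0.749080)
  → (1.222072, 0.505712)
(p(1.13), q(1.13)) ≈ (1.2221, 0.5057)

1.2221, 0.5057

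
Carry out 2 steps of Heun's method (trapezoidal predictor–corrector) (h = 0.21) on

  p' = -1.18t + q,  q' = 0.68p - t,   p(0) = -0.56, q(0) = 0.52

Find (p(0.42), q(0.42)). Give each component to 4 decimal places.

Heun on (p,q): k1 = f(t_n, state_n); k2 = f(t_n + h, state_n + h·k1); state_{n+1} = state_n + (h/2)·(k1 + k2).
0.000000: (-0.560000, 0.520000)
  k1 = (0.520000, -0.380800)
  predictor → (-0.450800, 0.440032)
  k2 = (0.192232, -0.516544)
  → (-0.485216, 0.425779)
0.210000: (-0.485216, 0.425779)
  k1 = (0.177979, -0.539947)
  predictor → (-0.447840, 0.312390)
  k2 = (-0.183210, -0.724531)
  → (-0.485765, 0.293009)
(p(0.42), q(0.42)) ≈ (-0.4858, 0.2930)

-0.4858, 0.2930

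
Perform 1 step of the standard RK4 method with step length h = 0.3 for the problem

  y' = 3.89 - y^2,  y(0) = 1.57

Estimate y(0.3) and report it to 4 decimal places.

1.8352

RK4: k1 = f(x_n, y_n); k2 = f(x_n + h/2, y_n + (h/2)·k1); k3 = f(x_n + h/2, y_n + (h/2)·k2); k4 = f(x_n + h, y_n + h·k3); y_{n+1} = y_n + (h/6)·(k1 + 2k2 + 2k3 + k4).
x=0.000000, y=1.570000:
  k1 = f(0.000000, 1.570000) = 1.425100
  k2 = f(0.150000, 1.783765) = 0.708182
  k3 = f(0.150000, 1.676227) = 1.080262
  k4 = f(0.300000, 1.894079) = 0.302466
  y ← 1.570000 + (0.3/6)·(k1 + 2k2 + 2k3 + k4) = 1.835223
y(0.3) ≈ 1.8352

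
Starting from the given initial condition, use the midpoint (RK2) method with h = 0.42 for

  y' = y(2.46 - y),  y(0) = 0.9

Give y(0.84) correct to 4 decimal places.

Midpoint: k1 = f(x_n, y_n); k2 = f(x_n + h/2, y_n + (h/2)·k1); y_{n+1} = y_n + h·k2.
x=0.000000, y=0.900000:
  k1 = f(0.000000, 0.900000) = 1.404000
  k2 = f(0.210000, 1.194840) = 1.511664
  y ← 0.900000 + 0.42·1.511664 = 1.534899
x=0.420000, y=1.534899:
  k1 = f(0.420000, 1.534899) = 1.419937
  k2 = f(0.630000, 1.833085) = 1.149188
  y ← 1.534899 + 0.42·1.149188 = 2.017558
y(0.84) ≈ 2.0176

2.0176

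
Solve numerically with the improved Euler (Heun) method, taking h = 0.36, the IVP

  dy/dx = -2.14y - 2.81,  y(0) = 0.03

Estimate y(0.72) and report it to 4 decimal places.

-0.9410

Heun: k1 = f(x_n, y_n); k2 = f(x_n + h, y_n + h·k1); y_{n+1} = y_n + (h/2)·(k1 + k2).
x=0.000000, y=0.030000:
  k1 = f(0.000000, 0.030000) = -2.874200
  k2 = f(0.360000, -1.004712) = -0.659916
  y ← 0.030000 + (0.36/2)·(-2.874200 + (-0.659916)) = -0.606141
x=0.360000, y=-0.606141:
  k1 = f(0.360000, -0.606141) = -1.512858
  k2 = f(0.720000, -1.150770) = -0.347352
  y ← -0.606141 + (0.36/2)·(-1.512858 + (-0.347352)) = -0.940979
y(0.72) ≈ -0.9410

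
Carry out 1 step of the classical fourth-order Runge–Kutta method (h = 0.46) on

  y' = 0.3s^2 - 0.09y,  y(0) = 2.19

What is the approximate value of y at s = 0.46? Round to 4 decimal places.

RK4: k1 = f(s_n, y_n); k2 = f(s_n + h/2, y_n + (h/2)·k1); k3 = f(s_n + h/2, y_n + (h/2)·k2); k4 = f(s_n + h, y_n + h·k3); y_{n+1} = y_n + (h/6)·(k1 + 2k2 + 2k3 + k4).
s=0.000000, y=2.190000:
  k1 = f(0.000000, 2.190000) = -0.197100
  k2 = f(0.230000, 2.144667) = -0.177150
  k3 = f(0.230000, 2.149255) = -0.177563
  k4 = f(0.460000, 2.108321) = -0.126269
  y ← 2.190000 + (0.46/6)·(k1 + 2k2 + 2k3 + k4) = 2.110819
y(0.46) ≈ 2.1108

2.1108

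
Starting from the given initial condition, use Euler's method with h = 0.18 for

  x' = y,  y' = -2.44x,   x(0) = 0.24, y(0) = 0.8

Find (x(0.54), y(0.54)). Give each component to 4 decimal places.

Euler on (x,y): x_{n+1} = x_n + h·x', y_{n+1} = y_n + h·y'.
0.000000: (0.240000, 0.800000); f=(0.800000, -0.585600) → (0.384000, 0.694592)
0.180000: (0.384000, 0.694592); f=(0.694592, -0.936960) → (0.509027, 0.525939)
0.360000: (0.509027, 0.525939); f=(0.525939, -1.242025) → (0.603696, 0.302375)
(x(0.54), y(0.54)) ≈ (0.6037, 0.3024)

0.6037, 0.3024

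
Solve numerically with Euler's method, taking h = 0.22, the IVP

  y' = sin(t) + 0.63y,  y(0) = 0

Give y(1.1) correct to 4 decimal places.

Euler: y_{n+1} = y_n + h·f(t_n, y_n).
t=0.000000, y=0.000000: f=0.000000 → y ← 0.000000 + 0.22·0.000000 = 0.000000
t=0.220000, y=0.000000: f=0.218230 → y ← 0.000000 + 0.22·0.218230 = 0.048011
t=0.440000, y=0.048011: f=0.456186 → y ← 0.048011 + 0.22·0.456186 = 0.148371
t=0.660000, y=0.148371: f=0.706591 → y ← 0.148371 + 0.22·0.706591 = 0.303821
t=0.880000, y=0.303821: f=0.962146 → y ← 0.303821 + 0.22·0.962146 = 0.515494
y(1.1) ≈ 0.5155

0.5155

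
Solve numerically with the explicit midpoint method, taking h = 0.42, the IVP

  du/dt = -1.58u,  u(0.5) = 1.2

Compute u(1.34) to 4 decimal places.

Midpoint: k1 = f(t_n, u_n); k2 = f(t_n + h/2, u_n + (h/2)·k1); u_{n+1} = u_n + h·k2.
t=0.500000, u=1.200000:
  k1 = f(0.500000, 1.200000) = -1.896000
  k2 = f(0.710000, 0.801840) = -1.266907
  u ← 1.200000 + 0.42·(-1.266907) = 0.667899
t=0.920000, u=0.667899:
  k1 = f(0.920000, 0.667899) = -1.055280
  k2 = f(1.130000, 0.446290) = -0.705138
  u ← 0.667899 + 0.42·(-0.705138) = 0.371741
u(1.34) ≈ 0.3717

0.3717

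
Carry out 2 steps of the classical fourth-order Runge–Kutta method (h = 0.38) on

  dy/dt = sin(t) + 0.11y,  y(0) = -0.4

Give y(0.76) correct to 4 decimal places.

RK4: k1 = f(t_n, y_n); k2 = f(t_n + h/2, y_n + (h/2)·k1); k3 = f(t_n + h/2, y_n + (h/2)·k2); k4 = f(t_n + h, y_n + h·k3); y_{n+1} = y_n + (h/6)·(k1 + 2k2 + 2k3 + k4).
t=0.000000, y=-0.400000:
  k1 = f(0.000000, -0.400000) = -0.044000
  k2 = f(0.190000, -0.408360) = 0.143939
  k3 = f(0.190000, -0.372652) = 0.147867
  k4 = f(0.380000, -0.343810) = 0.333101
  y ← -0.400000 + (0.38/6)·(k1 + 2k2 + 2k3 + k4) = -0.344728
t=0.380000, y=-0.344728:
  k1 = f(0.380000, -0.344728) = 0.333000
  k2 = f(0.570000, -0.281458) = 0.508672
  k3 = f(0.570000, -0.248080) = 0.512343
  k4 = f(0.760000, -0.150038) = 0.672417
  y ← -0.344728 + (0.38/6)·(k1 + 2k2 + 2k3 + k4) = -0.151723
y(0.76) ≈ -0.1517

-0.1517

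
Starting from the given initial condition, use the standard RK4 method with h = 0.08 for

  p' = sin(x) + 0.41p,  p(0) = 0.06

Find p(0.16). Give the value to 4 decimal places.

0.0771

RK4: k1 = f(x_n, p_n); k2 = f(x_n + h/2, p_n + (h/2)·k1); k3 = f(x_n + h/2, p_n + (h/2)·k2); k4 = f(x_n + h, p_n + h·k3); p_{n+1} = p_n + (h/6)·(k1 + 2k2 + 2k3 + k4).
x=0.000000, p=0.060000:
  k1 = f(0.000000, 0.060000) = 0.024600
  k2 = f(0.040000, 0.060984) = 0.064993
  k3 = f(0.040000, 0.062600) = 0.065655
  k4 = f(0.080000, 0.065252) = 0.106668
  p ← 0.060000 + (0.08/6)·(k1 + 2k2 + 2k3 + k4) = 0.065234
x=0.080000, p=0.065234:
  k1 = f(0.080000, 0.065234) = 0.106661
  k2 = f(0.120000, 0.069501) = 0.148207
  k3 = f(0.120000, 0.071162) = 0.148889
  k4 = f(0.160000, 0.077145) = 0.190948
  p ← 0.065234 + (0.08/6)·(k1 + 2k2 + 2k3 + k4) = 0.077125
p(0.16) ≈ 0.0771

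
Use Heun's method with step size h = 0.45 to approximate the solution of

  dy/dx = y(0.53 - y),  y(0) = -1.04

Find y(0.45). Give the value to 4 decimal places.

-2.3277

Heun: k1 = f(x_n, y_n); k2 = f(x_n + h, y_n + h·k1); y_{n+1} = y_n + (h/2)·(k1 + k2).
x=0.000000, y=-1.040000:
  k1 = f(0.000000, -1.040000) = -1.632800
  k2 = f(0.450000, -1.774760) = -4.090396
  y ← -1.040000 + (0.45/2)·(-1.632800 + (-4.090396)) = -2.327719
y(0.45) ≈ -2.3277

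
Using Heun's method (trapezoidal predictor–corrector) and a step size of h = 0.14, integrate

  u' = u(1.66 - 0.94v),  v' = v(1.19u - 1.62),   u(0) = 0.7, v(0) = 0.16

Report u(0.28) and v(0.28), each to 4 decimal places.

Heun on (u,v): k1 = f(t_n, state_n); k2 = f(t_n + h, state_n + h·k1); state_{n+1} = state_n + (h/2)·(k1 + k2).
0.000000: (0.700000, 0.160000)
  k1 = (1.056720, -0.125920)
  predictor → (0.847941, 0.142371)
  k2 = (1.294103, -0.086982)
  → (0.864558, 0.145097)
0.140000: (0.864558, 0.145097)
  k1 = (1.317248, -0.085778)
  predictor → (1.048972, 0.133088)
  k2 = (1.610065, -0.049472)
  → (1.069469, 0.135629)
(u(0.28), v(0.28)) ≈ (1.0695, 0.1356)

1.0695, 0.1356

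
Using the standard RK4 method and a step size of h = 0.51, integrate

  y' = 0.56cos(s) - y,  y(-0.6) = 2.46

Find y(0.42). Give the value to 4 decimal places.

RK4: k1 = f(s_n, y_n); k2 = f(s_n + h/2, y_n + (h/2)·k1); k3 = f(s_n + h/2, y_n + (h/2)·k2); k4 = f(s_n + h, y_n + h·k3); y_{n+1} = y_n + (h/6)·(k1 + 2k2 + 2k3 + k4).
s=-0.600000, y=2.460000:
  k1 = f(-0.600000, 2.460000) = -1.997812
  k2 = f(-0.345000, 1.950558) = -1.423556
  k3 = f(-0.345000, 2.096993) = -1.569991
  k4 = f(-0.090000, 1.659305) = -1.101571
  y ← 2.460000 + (0.51/6)·(k1 + 2k2 + 2k3 + k4) = 1.687649
s=-0.090000, y=1.687649:
  k1 = f(-0.090000, 1.687649) = -1.129916
  k2 = f(0.165000, 1.399521) = -0.847127
  k3 = f(0.165000, 1.471632) = -0.919238
  k4 = f(0.420000, 1.218838) = -0.707508
  y ← 1.687649 + (0.51/6)·(k1 + 2k2 + 2k3 + k4) = 1.231186
y(0.42) ≈ 1.2312

1.2312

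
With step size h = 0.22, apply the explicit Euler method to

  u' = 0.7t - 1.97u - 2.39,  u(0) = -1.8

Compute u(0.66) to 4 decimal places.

Euler: u_{n+1} = u_n + h·f(t_n, u_n).
t=0.000000, u=-1.800000: f=1.156000 → u ← -1.800000 + 0.22·1.156000 = -1.545680
t=0.220000, u=-1.545680: f=0.808990 → u ← -1.545680 + 0.22·0.808990 = -1.367702
t=0.440000, u=-1.367702: f=0.612374 → u ← -1.367702 + 0.22·0.612374 = -1.232980
u(0.66) ≈ -1.2330

-1.2330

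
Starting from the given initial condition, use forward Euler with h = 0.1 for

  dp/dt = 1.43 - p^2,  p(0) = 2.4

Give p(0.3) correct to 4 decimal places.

1.5692

Euler: p_{n+1} = p_n + h·f(t_n, p_n).
t=0.000000, p=2.400000: f=-4.330000 → p ← 2.400000 + 0.1·(-4.330000) = 1.967000
t=0.100000, p=1.967000: f=-2.439089 → p ← 1.967000 + 0.1·(-2.439089) = 1.723091
t=0.200000, p=1.723091: f=-1.539043 → p ← 1.723091 + 0.1·(-1.539043) = 1.569187
p(0.3) ≈ 1.5692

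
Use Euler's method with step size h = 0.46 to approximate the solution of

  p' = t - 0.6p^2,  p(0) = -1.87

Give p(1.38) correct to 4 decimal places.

-10.8898

Euler: p_{n+1} = p_n + h·f(t_n, p_n).
t=0.000000, p=-1.870000: f=-2.098140 → p ← -1.870000 + 0.46·(-2.098140) = -2.835144
t=0.460000, p=-2.835144: f=-4.362826 → p ← -2.835144 + 0.46·(-4.362826) = -4.842044
t=0.920000, p=-4.842044: f=-13.147237 → p ← -4.842044 + 0.46·(-13.147237) = -10.889773
p(1.38) ≈ -10.8898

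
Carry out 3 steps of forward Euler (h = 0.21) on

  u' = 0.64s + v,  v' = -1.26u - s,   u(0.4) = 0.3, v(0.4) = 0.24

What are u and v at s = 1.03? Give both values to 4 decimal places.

Euler on (u,v): u_{n+1} = u_n + h·u', v_{n+1} = v_n + h·v'.
0.400000: (0.300000, 0.240000); f=(0.496000, -0.778000) → (0.404160, 0.076620)
0.610000: (0.404160, 0.076620); f=(0.467020, -1.119242) → (0.502234, -0.158421)
0.820000: (0.502234, -0.158421); f=(0.366379, -1.452815) → (0.579174, -0.463512)
(u(1.03), v(1.03)) ≈ (0.5792, -0.4635)

0.5792, -0.4635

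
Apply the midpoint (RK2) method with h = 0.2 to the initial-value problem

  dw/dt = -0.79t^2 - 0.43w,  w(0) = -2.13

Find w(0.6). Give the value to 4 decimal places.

-1.6987

Midpoint: k1 = f(t_n, w_n); k2 = f(t_n + h/2, w_n + (h/2)·k1); w_{n+1} = w_n + h·k2.
t=0.000000, w=-2.130000:
  k1 = f(0.000000, -2.130000) = 0.915900
  k2 = f(0.100000, -2.038410) = 0.868616
  w ← -2.130000 + 0.2·0.868616 = -1.956277
t=0.200000, w=-1.956277:
  k1 = f(0.200000, -1.956277) = 0.809599
  k2 = f(0.300000, -1.875317) = 0.735286
  w ← -1.956277 + 0.2·0.735286 = -1.809219
t=0.400000, w=-1.809219:
  k1 = f(0.400000, -1.809219) = 0.651564
  k2 = f(0.500000, -1.744063) = 0.552447
  w ← -1.809219 + 0.2·0.552447 = -1.698730
w(0.6) ≈ -1.6987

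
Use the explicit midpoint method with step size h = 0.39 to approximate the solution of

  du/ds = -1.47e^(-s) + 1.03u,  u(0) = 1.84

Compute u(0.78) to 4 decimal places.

2.7760

Midpoint: k1 = f(s_n, u_n); k2 = f(s_n + h/2, u_n + (h/2)·k1); u_{n+1} = u_n + h·k2.
s=0.000000, u=1.840000:
  k1 = f(0.000000, 1.840000) = 0.425200
  k2 = f(0.195000, 1.922914) = 0.771034
  u ← 1.840000 + 0.39·0.771034 = 2.140703
s=0.390000, u=2.140703:
  k1 = f(0.390000, 2.140703) = 1.209651
  k2 = f(0.585000, 2.376585) = 1.628937
  u ← 2.140703 + 0.39·1.628937 = 2.775989
u(0.78) ≈ 2.7760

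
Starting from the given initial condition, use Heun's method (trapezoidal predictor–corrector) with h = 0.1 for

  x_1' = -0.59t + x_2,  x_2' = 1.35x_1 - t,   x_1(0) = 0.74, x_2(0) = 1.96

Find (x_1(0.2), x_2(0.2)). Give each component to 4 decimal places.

1.1418, 2.1933

Heun on (x_1,x_2): k1 = f(t_n, state_n); k2 = f(t_n + h, state_n + h·k1); state_{n+1} = state_n + (h/2)·(k1 + k2).
0.000000: (0.740000, 1.960000)
  k1 = (1.960000, 0.999000)
  predictor → (0.936000, 2.059900)
  k2 = (2.000900, 1.163600)
  → (0.938045, 2.068130)
0.100000: (0.938045, 2.068130)
  k1 = (2.009130, 1.166361)
  predictor → (1.138958, 2.184766)
  k2 = (2.066766, 1.337593)
  → (1.141840, 2.193328)
(x_1(0.2), x_2(0.2)) ≈ (1.1418, 2.1933)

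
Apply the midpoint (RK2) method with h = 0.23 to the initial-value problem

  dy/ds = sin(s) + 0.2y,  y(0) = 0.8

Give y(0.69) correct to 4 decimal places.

Midpoint: k1 = f(s_n, y_n); k2 = f(s_n + h/2, y_n + (h/2)·k1); y_{n+1} = y_n + h·k2.
s=0.000000, y=0.800000:
  k1 = f(0.000000, 0.800000) = 0.160000
  k2 = f(0.115000, 0.818400) = 0.278427
  y ← 0.800000 + 0.23·0.278427 = 0.864038
s=0.230000, y=0.864038:
  k1 = f(0.230000, 0.864038) = 0.400785
  k2 = f(0.345000, 0.910128) = 0.520222
  y ← 0.864038 + 0.23·0.520222 = 0.983689
s=0.460000, y=0.983689:
  k1 = f(0.460000, 0.983689) = 0.640686
  k2 = f(0.575000, 1.057368) = 0.755308
  y ← 0.983689 + 0.23·0.755308 = 1.157410
y(0.69) ≈ 1.1574

1.1574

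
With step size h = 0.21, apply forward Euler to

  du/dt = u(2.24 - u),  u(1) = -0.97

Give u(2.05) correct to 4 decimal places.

Euler: u_{n+1} = u_n + h·f(t_n, u_n).
t=1.000000, u=-0.970000: f=-3.113700 → u ← -0.970000 + 0.21·(-3.113700) = -1.623877
t=1.210000, u=-1.623877: f=-6.274461 → u ← -1.623877 + 0.21·(-6.274461) = -2.941514
t=1.420000, u=-2.941514: f=-15.241494 → u ← -2.941514 + 0.21·(-15.241494) = -6.142228
t=1.630000, u=-6.142228: f=-51.485550 → u ← -6.142228 + 0.21·(-51.485550) = -16.954193
t=1.840000, u=-16.954193: f=-325.422059 → u ← -16.954193 + 0.21·(-325.422059) = -85.292826
u(2.05) ≈ -85.2928

-85.2928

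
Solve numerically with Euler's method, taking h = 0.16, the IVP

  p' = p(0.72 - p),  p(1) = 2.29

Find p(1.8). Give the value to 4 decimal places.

1.0798

Euler: p_{n+1} = p_n + h·f(s_n, p_n).
s=1.000000, p=2.290000: f=-3.595300 → p ← 2.290000 + 0.16·(-3.595300) = 1.714752
s=1.160000, p=1.714752: f=-1.705753 → p ← 1.714752 + 0.16·(-1.705753) = 1.441832
s=1.320000, p=1.441832: f=-1.040759 → p ← 1.441832 + 0.16·(-1.040759) = 1.275310
s=1.480000, p=1.275310: f=-0.708192 → p ← 1.275310 + 0.16·(-0.708192) = 1.161999
s=1.640000, p=1.161999: f=-0.513603 → p ← 1.161999 + 0.16·(-0.513603) = 1.079823
p(1.8) ≈ 1.0798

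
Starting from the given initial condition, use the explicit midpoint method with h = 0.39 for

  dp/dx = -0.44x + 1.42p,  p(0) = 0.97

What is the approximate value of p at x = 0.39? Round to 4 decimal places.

1.6225

Midpoint: k1 = f(x_n, p_n); k2 = f(x_n + h/2, p_n + (h/2)·k1); p_{n+1} = p_n + h·k2.
x=0.000000, p=0.970000:
  k1 = f(0.000000, 0.970000) = 1.377400
  k2 = f(0.195000, 1.238593) = 1.673002
  p ← 0.970000 + 0.39·1.673002 = 1.622471
p(0.39) ≈ 1.6225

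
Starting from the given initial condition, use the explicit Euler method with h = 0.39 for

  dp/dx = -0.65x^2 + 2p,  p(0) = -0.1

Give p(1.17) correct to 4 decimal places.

-0.7868

Euler: p_{n+1} = p_n + h·f(x_n, p_n).
x=0.000000, p=-0.100000: f=-0.200000 → p ← -0.100000 + 0.39·(-0.200000) = -0.178000
x=0.390000, p=-0.178000: f=-0.454865 → p ← -0.178000 + 0.39·(-0.454865) = -0.355397
x=0.780000, p=-0.355397: f=-1.106255 → p ← -0.355397 + 0.39·(-1.106255) = -0.786837
p(1.17) ≈ -0.7868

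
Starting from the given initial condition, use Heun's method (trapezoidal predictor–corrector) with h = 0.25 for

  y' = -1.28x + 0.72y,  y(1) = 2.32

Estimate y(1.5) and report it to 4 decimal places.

2.3786

Heun: k1 = f(x_n, y_n); k2 = f(x_n + h, y_n + h·k1); y_{n+1} = y_n + (h/2)·(k1 + k2).
x=1.000000, y=2.320000:
  k1 = f(1.000000, 2.320000) = 0.390400
  k2 = f(1.250000, 2.417600) = 0.140672
  y ← 2.320000 + (0.25/2)·(0.390400 + 0.140672) = 2.386384
x=1.250000, y=2.386384:
  k1 = f(1.250000, 2.386384) = 0.118196
  k2 = f(1.500000, 2.415933) = -0.180528
  y ← 2.386384 + (0.25/2)·(0.118196 + (-0.180528)) = 2.378593
y(1.5) ≈ 2.3786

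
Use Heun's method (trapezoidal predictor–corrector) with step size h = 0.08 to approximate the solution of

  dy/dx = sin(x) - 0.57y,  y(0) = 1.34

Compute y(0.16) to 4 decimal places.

1.2357

Heun: k1 = f(x_n, y_n); k2 = f(x_n + h, y_n + h·k1); y_{n+1} = y_n + (h/2)·(k1 + k2).
x=0.000000, y=1.340000:
  k1 = f(0.000000, 1.340000) = -0.763800
  k2 = f(0.080000, 1.278896) = -0.649056
  y ← 1.340000 + (0.08/2)·(-0.763800 + (-0.649056)) = 1.283486
x=0.080000, y=1.283486:
  k1 = f(0.080000, 1.283486) = -0.651672
  k2 = f(0.160000, 1.231352) = -0.542552
  y ← 1.283486 + (0.08/2)·(-0.651672 + (-0.542552)) = 1.235717
y(0.16) ≈ 1.2357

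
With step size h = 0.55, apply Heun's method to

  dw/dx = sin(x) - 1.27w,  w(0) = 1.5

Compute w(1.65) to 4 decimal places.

0.7915

Heun: k1 = f(x_n, w_n); k2 = f(x_n + h, w_n + h·k1); w_{n+1} = w_n + (h/2)·(k1 + k2).
x=0.000000, w=1.500000:
  k1 = f(0.000000, 1.500000) = -1.905000
  k2 = f(0.550000, 0.452250) = -0.051670
  w ← 1.500000 + (0.55/2)·(-1.905000 + (-0.051670)) = 0.961916
x=0.550000, w=0.961916:
  k1 = f(0.550000, 0.961916) = -0.698946
  k2 = f(1.100000, 0.577496) = 0.157788
  w ← 0.961916 + (0.55/2)·(-0.698946 + 0.157788) = 0.813097
x=1.100000, w=0.813097:
  k1 = f(1.100000, 0.813097) = -0.141426
  k2 = f(1.650000, 0.735313) = 0.063018
  w ← 0.813097 + (0.55/2)·(-0.141426 + 0.063018) = 0.791535
w(1.65) ≈ 0.7915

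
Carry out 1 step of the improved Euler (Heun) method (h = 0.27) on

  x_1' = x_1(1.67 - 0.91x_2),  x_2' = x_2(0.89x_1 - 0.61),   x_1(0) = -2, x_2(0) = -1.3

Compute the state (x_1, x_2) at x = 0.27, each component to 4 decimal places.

Heun on (x_1,x_2): k1 = f(x_n, state_n); k2 = f(x_n + h, state_n + h·k1); state_{n+1} = state_n + (h/2)·(k1 + k2).
0.000000: (-2.000000, -1.300000)
  k1 = (-5.706000, 3.107000)
  predictor → (-3.540620, -0.461110)
  k2 = (-7.398515, 1.734305)
  → (-3.769110, -0.646424)
(x_1(0.27), x_2(0.27)) ≈ (-3.7691, -0.6464)

-3.7691, -0.6464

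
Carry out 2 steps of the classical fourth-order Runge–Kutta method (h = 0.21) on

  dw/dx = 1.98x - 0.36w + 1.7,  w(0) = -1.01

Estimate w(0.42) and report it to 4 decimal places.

RK4: k1 = f(x_n, w_n); k2 = f(x_n + h/2, w_n + (h/2)·k1); k3 = f(x_n + h/2, w_n + (h/2)·k2); k4 = f(x_n + h, w_n + h·k3); w_{n+1} = w_n + (h/6)·(k1 + 2k2 + 2k3 + k4).
x=0.000000, w=-1.010000:
  k1 = f(0.000000, -1.010000) = 2.063600
  k2 = f(0.105000, -0.793322) = 2.193496
  k3 = f(0.105000, -0.779683) = 2.188586
  k4 = f(0.210000, -0.550397) = 2.313943
  w ← -1.010000 + (0.21/6)·(k1 + 2k2 + 2k3 + k4) = -0.550040
x=0.210000, w=-0.550040:
  k1 = f(0.210000, -0.550040) = 2.313814
  k2 = f(0.315000, -0.307090) = 2.434252
  k3 = f(0.315000, -0.294444) = 2.429700
  k4 = f(0.420000, -0.039803) = 2.545929
  w ← -0.550040 + (0.21/6)·(k1 + 2k2 + 2k3 + k4) = -0.039473
w(0.42) ≈ -0.0395

-0.0395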